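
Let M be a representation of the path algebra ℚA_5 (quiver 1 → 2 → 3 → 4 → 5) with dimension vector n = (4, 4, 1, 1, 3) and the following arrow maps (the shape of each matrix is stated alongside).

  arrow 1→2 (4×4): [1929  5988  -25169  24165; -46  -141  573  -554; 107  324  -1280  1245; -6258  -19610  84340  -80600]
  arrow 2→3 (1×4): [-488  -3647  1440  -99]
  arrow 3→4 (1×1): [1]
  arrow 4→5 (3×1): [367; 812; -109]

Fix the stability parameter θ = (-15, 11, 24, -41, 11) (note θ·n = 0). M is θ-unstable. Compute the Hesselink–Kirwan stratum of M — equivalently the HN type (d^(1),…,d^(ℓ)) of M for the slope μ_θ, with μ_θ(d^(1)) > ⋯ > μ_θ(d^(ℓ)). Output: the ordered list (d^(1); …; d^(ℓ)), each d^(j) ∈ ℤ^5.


Via rank(M_{q-1}∘⋯∘M_p): M ≅ I[1,2]^3, I[1,5], I[5,5]^2.
μ_θ-semistable layers: μ^(1)=11; μ^(2)=-2; μ^(3)=-15

((0, 3, 0, 0, 3); (0, 1, 1, 1, 0); (4, 0, 0, 0, 0))


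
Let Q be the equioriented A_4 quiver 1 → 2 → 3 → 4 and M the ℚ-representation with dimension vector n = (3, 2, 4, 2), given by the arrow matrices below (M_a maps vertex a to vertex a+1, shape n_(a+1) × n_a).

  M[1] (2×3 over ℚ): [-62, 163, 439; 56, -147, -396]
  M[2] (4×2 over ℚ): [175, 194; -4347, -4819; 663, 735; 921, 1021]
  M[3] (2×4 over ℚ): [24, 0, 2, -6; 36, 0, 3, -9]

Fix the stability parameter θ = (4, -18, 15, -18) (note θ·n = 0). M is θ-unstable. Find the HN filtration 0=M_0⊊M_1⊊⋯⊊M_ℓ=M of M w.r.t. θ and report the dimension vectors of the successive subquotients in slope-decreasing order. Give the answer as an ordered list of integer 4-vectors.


Interval decomposition of M: I[1,1], I[1,3]^2, I[3,3], I[3,4], I[4,4].
HN type (ℓ=5): μ^(1)=15; μ^(2)=4; μ^(3)=-3/2; μ^(4)=-7; μ^(5)=-18

((0, 0, 3, 0); (1, 0, 0, 0); (0, 0, 1, 1); (2, 2, 0, 0); (0, 0, 0, 1))


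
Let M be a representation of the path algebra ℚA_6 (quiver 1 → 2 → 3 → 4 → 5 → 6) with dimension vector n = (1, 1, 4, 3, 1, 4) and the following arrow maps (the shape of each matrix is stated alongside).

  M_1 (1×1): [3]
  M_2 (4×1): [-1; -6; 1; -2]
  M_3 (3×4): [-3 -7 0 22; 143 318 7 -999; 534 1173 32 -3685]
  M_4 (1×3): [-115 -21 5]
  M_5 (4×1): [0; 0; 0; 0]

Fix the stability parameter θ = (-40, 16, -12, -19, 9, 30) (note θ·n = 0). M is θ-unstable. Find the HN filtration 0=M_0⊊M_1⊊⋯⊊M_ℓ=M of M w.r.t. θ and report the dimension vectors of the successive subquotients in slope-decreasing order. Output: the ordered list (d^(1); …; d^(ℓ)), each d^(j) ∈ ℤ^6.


Interval decomposition of M: I[1,5], I[3,3], I[3,4]^2, I[6,6]^4.
HN type (ℓ=6): μ^(1)=30; μ^(2)=9; μ^(3)=-5; μ^(4)=-12; μ^(5)=-31/2; μ^(6)=-40

((0, 0, 0, 0, 0, 4); (0, 0, 0, 0, 1, 0); (0, 1, 1, 1, 0, 0); (0, 0, 1, 0, 0, 0); (0, 0, 2, 2, 0, 0); (1, 0, 0, 0, 0, 0))


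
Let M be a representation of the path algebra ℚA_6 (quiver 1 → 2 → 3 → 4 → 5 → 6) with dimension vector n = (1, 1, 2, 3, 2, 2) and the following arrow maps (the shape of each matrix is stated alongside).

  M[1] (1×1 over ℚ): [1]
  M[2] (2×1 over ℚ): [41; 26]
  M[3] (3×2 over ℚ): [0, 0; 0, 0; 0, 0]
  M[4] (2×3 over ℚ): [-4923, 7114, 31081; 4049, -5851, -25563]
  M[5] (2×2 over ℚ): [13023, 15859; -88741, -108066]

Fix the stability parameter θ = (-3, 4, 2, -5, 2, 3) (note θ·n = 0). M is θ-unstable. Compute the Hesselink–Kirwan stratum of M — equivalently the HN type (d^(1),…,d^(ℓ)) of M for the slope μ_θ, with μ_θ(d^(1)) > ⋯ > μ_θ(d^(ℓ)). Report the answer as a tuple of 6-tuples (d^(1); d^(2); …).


Barcode: M ≅ I[1,3], I[3,3], I[4,4], I[4,6]^2. HN layers by μ_θ (4 steps, strictly decreasing):
  μ^(1)=3; μ^(2)=2; μ^(3)=-3; μ^(4)=-5

((0, 1, 1, 0, 0, 2); (0, 0, 1, 0, 2, 0); (1, 0, 0, 0, 0, 0); (0, 0, 0, 3, 0, 0))


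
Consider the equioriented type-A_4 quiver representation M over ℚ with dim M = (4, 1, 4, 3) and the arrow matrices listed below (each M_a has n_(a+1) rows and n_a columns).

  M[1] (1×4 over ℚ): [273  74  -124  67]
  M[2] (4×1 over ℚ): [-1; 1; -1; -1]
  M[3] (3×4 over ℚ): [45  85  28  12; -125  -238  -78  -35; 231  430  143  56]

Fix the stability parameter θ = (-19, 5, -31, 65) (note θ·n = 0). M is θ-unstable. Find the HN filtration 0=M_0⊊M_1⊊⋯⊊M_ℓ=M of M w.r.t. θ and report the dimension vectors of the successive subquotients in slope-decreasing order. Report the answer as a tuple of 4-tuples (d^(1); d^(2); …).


Via rank(M_{q-1}∘⋯∘M_p): M ≅ I[1,1]^3, I[1,3], I[3,4]^3.
μ_θ-semistable layers: μ^(1)=65; μ^(2)=-13; μ^(3)=-19; μ^(4)=-31

((0, 0, 0, 3); (0, 1, 1, 0); (4, 0, 0, 0); (0, 0, 3, 0))


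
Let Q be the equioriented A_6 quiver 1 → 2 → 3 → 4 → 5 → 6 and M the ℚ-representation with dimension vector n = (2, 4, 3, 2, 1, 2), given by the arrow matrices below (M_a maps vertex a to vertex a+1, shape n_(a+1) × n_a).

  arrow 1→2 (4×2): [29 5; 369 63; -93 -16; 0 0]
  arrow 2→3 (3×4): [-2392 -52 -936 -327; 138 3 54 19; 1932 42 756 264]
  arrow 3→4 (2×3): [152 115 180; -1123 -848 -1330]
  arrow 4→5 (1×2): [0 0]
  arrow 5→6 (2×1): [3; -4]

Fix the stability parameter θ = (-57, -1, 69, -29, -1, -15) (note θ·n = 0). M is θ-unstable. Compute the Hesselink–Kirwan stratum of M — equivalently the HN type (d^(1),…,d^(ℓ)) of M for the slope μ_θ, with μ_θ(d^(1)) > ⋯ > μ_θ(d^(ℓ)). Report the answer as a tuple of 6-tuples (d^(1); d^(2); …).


Via rank(M_{q-1}∘⋯∘M_p): M ≅ I[1,2], I[1,4], I[2,2], I[2,4], I[3,3], I[5,6], I[6,6].
μ_θ-semistable layers: μ^(1)=69; μ^(2)=20; μ^(3)=-1; μ^(4)=-8; μ^(5)=-15; μ^(6)=-57

((0, 0, 1, 0, 0, 0); (0, 0, 2, 2, 0, 0); (0, 4, 0, 0, 0, 0); (0, 0, 0, 0, 1, 1); (0, 0, 0, 0, 0, 1); (2, 0, 0, 0, 0, 0))


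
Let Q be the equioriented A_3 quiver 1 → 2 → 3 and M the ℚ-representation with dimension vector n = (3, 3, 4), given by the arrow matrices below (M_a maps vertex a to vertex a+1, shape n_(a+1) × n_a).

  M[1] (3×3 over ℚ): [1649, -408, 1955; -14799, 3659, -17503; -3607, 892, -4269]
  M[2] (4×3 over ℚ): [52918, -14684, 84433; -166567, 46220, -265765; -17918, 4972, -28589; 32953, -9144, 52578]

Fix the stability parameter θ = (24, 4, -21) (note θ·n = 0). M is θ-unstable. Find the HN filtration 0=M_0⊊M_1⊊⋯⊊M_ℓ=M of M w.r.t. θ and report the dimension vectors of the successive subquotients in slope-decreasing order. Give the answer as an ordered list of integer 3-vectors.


Via rank(M_{q-1}∘⋯∘M_p): M ≅ I[1,1], I[1,2], I[1,3], I[2,3], I[3,3]^2.
μ_θ-semistable layers: μ^(1)=24; μ^(2)=14; μ^(3)=7/3; μ^(4)=-17/2; μ^(5)=-21

((1, 0, 0); (1, 1, 0); (1, 1, 1); (0, 1, 1); (0, 0, 2))


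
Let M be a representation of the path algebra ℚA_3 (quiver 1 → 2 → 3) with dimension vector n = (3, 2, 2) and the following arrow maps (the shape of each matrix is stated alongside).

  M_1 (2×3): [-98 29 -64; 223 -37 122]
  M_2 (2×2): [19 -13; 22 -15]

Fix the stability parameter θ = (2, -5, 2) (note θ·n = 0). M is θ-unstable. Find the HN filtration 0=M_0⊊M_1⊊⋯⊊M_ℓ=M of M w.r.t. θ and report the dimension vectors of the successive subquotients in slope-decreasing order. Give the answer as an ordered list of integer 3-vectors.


Interval decomposition of M: I[1,1], I[1,3]^2.
HN type (ℓ=2): μ^(1)=2; μ^(2)=-3/2

((1, 0, 2); (2, 2, 0))


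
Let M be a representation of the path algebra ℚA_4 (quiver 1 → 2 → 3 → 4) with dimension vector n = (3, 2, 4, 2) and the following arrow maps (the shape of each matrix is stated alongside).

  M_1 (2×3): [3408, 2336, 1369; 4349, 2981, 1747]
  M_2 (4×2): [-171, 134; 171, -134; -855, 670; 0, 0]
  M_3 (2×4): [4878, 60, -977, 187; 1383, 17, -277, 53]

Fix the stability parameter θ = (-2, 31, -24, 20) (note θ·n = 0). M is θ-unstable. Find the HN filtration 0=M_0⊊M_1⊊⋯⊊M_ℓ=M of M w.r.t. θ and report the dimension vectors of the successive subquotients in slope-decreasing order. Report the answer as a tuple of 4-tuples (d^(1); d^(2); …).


Barcode: M ≅ I[1,1], I[1,2], I[1,4], I[3,3]^2, I[3,4]. HN layers by μ_θ (5 steps, strictly decreasing):
  μ^(1)=31; μ^(2)=20; μ^(3)=7/2; μ^(4)=-2; μ^(5)=-24

((0, 1, 0, 0); (0, 0, 0, 2); (0, 1, 1, 0); (3, 0, 0, 0); (0, 0, 3, 0))


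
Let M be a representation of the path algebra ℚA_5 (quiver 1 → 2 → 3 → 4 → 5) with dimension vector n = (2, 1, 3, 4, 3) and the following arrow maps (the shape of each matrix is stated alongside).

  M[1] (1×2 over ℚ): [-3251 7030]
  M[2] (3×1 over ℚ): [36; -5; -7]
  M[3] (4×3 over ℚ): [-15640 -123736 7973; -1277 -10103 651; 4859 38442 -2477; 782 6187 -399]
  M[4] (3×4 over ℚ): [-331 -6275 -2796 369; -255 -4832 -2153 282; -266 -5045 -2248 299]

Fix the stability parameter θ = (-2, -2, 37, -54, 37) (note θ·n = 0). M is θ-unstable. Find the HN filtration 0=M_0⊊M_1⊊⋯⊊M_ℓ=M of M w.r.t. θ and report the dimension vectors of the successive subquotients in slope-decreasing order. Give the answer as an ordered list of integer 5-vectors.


Barcode: M ≅ I[1,1], I[1,5], I[3,4], I[3,5], I[4,5]. HN layers by μ_θ (5 steps, strictly decreasing):
  μ^(1)=37; μ^(2)=-2; μ^(3)=-21/4; μ^(4)=-17/2; μ^(5)=-54

((0, 0, 0, 0, 3); (1, 0, 0, 0, 0); (1, 1, 1, 1, 0); (0, 0, 2, 2, 0); (0, 0, 0, 1, 0))


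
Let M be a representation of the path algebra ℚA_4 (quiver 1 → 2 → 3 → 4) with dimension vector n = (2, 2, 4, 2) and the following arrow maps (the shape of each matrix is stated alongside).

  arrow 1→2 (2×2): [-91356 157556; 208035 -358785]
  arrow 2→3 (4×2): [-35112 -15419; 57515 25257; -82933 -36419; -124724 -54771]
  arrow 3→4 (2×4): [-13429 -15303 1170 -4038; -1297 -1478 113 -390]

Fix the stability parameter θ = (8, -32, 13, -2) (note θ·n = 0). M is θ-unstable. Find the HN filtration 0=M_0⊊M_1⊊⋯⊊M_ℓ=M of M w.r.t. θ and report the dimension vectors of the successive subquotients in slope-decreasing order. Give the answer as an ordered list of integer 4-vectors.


Interval decomposition of M: I[1,1], I[1,3], I[2,4], I[3,3], I[3,4].
HN type (ℓ=5): μ^(1)=13; μ^(2)=8; μ^(3)=11/2; μ^(4)=-12; μ^(5)=-32

((0, 0, 2, 0); (1, 0, 0, 0); (0, 0, 2, 2); (1, 1, 0, 0); (0, 1, 0, 0))


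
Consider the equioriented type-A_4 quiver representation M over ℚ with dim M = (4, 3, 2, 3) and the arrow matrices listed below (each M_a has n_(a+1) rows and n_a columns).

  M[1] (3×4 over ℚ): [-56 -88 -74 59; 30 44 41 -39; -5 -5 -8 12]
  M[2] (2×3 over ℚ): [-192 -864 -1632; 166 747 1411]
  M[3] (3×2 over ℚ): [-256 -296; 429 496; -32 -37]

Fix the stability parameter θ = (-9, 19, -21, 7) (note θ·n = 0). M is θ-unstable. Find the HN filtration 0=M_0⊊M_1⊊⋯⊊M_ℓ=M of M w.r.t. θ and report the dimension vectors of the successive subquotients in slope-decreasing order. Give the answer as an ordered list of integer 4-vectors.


Via rank(M_{q-1}∘⋯∘M_p): M ≅ I[1,1], I[1,2]^2, I[1,4], I[3,4], I[4,4].
μ_θ-semistable layers: μ^(1)=19; μ^(2)=7; μ^(3)=-1; μ^(4)=-9; μ^(5)=-21

((0, 2, 0, 0); (0, 0, 0, 3); (0, 1, 1, 0); (4, 0, 0, 0); (0, 0, 1, 0))


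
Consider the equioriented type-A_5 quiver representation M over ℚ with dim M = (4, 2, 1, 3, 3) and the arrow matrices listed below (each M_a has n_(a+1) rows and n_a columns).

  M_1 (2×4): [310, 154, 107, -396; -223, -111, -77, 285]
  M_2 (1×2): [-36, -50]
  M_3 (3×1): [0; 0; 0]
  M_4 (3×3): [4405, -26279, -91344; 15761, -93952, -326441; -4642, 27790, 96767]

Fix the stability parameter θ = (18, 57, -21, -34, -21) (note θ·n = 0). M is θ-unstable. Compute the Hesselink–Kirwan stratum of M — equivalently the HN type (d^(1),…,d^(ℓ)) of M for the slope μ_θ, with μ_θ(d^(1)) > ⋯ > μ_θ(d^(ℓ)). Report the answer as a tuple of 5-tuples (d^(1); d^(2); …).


Interval decomposition of M: I[1,1]^2, I[1,2], I[1,3], I[4,5]^3.
HN type (ℓ=4): μ^(1)=57; μ^(2)=18; μ^(3)=-21; μ^(4)=-34

((0, 1, 0, 0, 0); (4, 1, 1, 0, 0); (0, 0, 0, 0, 3); (0, 0, 0, 3, 0))


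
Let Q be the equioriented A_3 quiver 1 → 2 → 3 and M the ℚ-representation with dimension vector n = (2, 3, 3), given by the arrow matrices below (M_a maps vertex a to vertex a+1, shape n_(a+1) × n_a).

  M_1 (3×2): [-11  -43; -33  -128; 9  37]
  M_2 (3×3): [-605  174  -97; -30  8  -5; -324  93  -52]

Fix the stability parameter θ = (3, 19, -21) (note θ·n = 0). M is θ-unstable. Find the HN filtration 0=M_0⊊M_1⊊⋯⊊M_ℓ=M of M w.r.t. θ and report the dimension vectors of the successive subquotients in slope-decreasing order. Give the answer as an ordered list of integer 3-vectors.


Interval decomposition of M: I[1,3]^2, I[2,3].
HN type (ℓ=2): μ^(1)=1/3; μ^(2)=-1

((2, 2, 2); (0, 1, 1))


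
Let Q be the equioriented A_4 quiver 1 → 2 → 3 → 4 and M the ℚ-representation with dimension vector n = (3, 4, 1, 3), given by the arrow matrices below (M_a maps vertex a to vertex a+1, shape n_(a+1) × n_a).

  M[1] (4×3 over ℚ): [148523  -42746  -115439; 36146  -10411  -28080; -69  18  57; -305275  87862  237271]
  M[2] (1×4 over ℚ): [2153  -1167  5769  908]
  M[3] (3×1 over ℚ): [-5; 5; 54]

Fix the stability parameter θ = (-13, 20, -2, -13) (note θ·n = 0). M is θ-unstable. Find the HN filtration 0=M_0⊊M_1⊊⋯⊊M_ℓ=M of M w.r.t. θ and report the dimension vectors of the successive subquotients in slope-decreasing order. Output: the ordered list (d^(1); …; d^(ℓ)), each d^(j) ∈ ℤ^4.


Via rank(M_{q-1}∘⋯∘M_p): M ≅ I[1,1], I[1,2], I[1,4], I[2,2]^2, I[4,4]^2.
μ_θ-semistable layers: μ^(1)=20; μ^(2)=5/3; μ^(3)=-13

((0, 3, 0, 0); (0, 1, 1, 1); (3, 0, 0, 2))


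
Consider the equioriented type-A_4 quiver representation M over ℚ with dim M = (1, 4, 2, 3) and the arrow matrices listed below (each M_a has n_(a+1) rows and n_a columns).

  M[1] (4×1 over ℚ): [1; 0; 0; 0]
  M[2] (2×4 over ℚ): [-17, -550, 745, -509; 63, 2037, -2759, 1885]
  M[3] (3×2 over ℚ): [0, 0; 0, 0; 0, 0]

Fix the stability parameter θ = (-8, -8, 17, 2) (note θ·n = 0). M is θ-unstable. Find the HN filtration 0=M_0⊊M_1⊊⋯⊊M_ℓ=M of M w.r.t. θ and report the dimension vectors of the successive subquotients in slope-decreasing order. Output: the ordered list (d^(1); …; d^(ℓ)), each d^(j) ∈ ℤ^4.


Interval decomposition of M: I[1,3], I[2,2]^2, I[2,3], I[4,4]^3.
HN type (ℓ=3): μ^(1)=17; μ^(2)=2; μ^(3)=-8

((0, 0, 2, 0); (0, 0, 0, 3); (1, 4, 0, 0))


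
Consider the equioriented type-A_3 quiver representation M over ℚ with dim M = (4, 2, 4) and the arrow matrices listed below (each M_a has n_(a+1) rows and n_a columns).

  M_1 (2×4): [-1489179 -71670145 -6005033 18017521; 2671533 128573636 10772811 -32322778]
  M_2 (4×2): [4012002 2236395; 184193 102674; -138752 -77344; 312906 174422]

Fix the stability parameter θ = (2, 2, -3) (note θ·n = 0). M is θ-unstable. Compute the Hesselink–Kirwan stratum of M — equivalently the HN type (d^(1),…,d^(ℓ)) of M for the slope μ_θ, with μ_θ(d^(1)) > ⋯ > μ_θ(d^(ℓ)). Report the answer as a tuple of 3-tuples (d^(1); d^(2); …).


Via rank(M_{q-1}∘⋯∘M_p): M ≅ I[1,1]^2, I[1,3]^2, I[3,3]^2.
μ_θ-semistable layers: μ^(1)=2; μ^(2)=1/3; μ^(3)=-3

((2, 0, 0); (2, 2, 2); (0, 0, 2))


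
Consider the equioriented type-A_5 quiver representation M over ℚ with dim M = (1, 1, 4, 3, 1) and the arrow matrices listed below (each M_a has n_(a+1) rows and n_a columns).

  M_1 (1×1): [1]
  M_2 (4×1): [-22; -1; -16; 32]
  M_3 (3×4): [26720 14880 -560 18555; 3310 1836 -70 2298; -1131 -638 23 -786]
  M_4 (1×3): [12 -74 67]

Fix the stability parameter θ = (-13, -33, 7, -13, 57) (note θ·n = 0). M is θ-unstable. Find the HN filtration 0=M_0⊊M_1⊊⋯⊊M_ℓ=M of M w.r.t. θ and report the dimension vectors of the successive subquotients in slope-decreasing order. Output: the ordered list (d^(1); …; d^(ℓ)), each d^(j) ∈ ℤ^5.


Interval decomposition of M: I[1,3], I[3,3], I[3,4], I[3,5], I[4,4].
HN type (ℓ=5): μ^(1)=57; μ^(2)=7; μ^(3)=-3; μ^(4)=-13; μ^(5)=-23

((0, 0, 0, 0, 1); (0, 0, 2, 0, 0); (0, 0, 2, 2, 0); (0, 0, 0, 1, 0); (1, 1, 0, 0, 0))


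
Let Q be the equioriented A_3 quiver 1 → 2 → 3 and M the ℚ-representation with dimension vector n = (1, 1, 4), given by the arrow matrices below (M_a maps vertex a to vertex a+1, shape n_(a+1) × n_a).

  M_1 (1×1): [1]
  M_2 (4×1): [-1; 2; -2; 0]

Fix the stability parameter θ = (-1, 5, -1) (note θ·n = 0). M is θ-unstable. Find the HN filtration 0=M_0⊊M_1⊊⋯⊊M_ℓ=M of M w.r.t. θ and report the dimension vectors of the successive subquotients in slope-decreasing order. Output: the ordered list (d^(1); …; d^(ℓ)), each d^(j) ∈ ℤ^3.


Via rank(M_{q-1}∘⋯∘M_p): M ≅ I[1,3], I[3,3]^3.
μ_θ-semistable layers: μ^(1)=2; μ^(2)=-1

((0, 1, 1); (1, 0, 3))


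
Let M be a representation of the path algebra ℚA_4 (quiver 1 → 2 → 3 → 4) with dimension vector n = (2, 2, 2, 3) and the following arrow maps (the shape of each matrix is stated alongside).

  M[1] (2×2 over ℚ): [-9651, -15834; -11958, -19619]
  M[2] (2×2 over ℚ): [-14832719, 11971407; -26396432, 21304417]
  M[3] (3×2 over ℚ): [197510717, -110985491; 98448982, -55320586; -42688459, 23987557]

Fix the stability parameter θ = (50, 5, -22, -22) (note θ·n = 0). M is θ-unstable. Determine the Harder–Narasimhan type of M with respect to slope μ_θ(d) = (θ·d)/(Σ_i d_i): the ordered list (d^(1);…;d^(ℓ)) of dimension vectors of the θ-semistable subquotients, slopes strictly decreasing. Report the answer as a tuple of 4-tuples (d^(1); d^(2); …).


Interval decomposition of M: I[1,3], I[1,4], I[4,4]^2.
HN type (ℓ=3): μ^(1)=11; μ^(2)=11/4; μ^(3)=-22

((1, 1, 1, 0); (1, 1, 1, 1); (0, 0, 0, 2))


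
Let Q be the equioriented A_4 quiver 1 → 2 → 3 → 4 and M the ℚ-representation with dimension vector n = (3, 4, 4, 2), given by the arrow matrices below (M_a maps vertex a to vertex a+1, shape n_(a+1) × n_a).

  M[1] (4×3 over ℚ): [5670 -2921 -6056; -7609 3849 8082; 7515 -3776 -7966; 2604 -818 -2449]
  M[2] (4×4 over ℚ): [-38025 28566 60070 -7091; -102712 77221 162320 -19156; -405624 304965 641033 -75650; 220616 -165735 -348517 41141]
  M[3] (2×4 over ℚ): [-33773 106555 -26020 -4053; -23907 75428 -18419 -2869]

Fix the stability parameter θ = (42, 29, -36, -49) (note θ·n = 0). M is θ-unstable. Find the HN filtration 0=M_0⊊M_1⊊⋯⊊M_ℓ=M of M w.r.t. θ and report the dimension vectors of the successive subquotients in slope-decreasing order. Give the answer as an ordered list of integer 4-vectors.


Via rank(M_{q-1}∘⋯∘M_p): M ≅ I[1,3], I[1,4]^2, I[2,3].
μ_θ-semistable layers: μ^(1)=35/3; μ^(2)=-7/2

((1, 1, 1, 0); (2, 3, 3, 2))


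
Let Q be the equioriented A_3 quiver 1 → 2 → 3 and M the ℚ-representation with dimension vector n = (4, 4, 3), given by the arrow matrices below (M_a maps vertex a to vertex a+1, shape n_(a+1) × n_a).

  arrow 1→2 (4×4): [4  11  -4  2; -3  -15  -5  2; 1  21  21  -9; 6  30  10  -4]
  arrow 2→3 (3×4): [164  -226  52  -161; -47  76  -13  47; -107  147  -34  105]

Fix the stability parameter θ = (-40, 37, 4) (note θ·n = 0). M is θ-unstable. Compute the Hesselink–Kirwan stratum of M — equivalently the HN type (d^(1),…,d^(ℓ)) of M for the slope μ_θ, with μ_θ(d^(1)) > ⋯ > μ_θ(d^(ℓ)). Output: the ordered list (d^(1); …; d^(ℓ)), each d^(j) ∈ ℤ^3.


Barcode: M ≅ I[1,1], I[1,2], I[1,3]^2, I[2,3]. HN layers by μ_θ (3 steps, strictly decreasing):
  μ^(1)=37; μ^(2)=41/2; μ^(3)=-40

((0, 1, 0); (0, 3, 3); (4, 0, 0))


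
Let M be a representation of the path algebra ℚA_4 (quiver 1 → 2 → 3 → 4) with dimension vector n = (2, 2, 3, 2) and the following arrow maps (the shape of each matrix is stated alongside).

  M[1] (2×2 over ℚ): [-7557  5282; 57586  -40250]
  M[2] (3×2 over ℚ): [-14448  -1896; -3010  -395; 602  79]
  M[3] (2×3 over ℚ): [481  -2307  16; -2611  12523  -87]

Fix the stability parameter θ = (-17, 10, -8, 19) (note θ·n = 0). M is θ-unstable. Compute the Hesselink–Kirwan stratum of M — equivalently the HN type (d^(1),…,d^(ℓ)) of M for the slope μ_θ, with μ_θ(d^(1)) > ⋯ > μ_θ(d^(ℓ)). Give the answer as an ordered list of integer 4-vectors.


Via rank(M_{q-1}∘⋯∘M_p): M ≅ I[1,2], I[1,4], I[3,3], I[3,4].
μ_θ-semistable layers: μ^(1)=19; μ^(2)=10; μ^(3)=1; μ^(4)=-8; μ^(5)=-17

((0, 0, 0, 2); (0, 1, 0, 0); (0, 1, 1, 0); (0, 0, 2, 0); (2, 0, 0, 0))


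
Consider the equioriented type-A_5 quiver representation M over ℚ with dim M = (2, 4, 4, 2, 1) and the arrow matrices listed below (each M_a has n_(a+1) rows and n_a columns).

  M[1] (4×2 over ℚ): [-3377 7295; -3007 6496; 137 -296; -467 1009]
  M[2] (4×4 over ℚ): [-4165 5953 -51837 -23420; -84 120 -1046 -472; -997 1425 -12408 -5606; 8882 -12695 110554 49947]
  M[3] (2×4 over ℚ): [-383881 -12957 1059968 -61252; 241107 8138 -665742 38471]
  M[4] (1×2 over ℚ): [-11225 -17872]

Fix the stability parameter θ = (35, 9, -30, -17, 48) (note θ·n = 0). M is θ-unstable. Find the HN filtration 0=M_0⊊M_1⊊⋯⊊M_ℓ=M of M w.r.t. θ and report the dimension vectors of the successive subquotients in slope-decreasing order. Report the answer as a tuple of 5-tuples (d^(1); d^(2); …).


Barcode: M ≅ I[1,4], I[1,5], I[2,2], I[2,3], I[3,3]. HN layers by μ_θ (5 steps, strictly decreasing):
  μ^(1)=48; μ^(2)=9; μ^(3)=-3/4; μ^(4)=-21/2; μ^(5)=-30

((0, 0, 0, 0, 1); (0, 1, 0, 0, 0); (2, 2, 2, 2, 0); (0, 1, 1, 0, 0); (0, 0, 1, 0, 0))


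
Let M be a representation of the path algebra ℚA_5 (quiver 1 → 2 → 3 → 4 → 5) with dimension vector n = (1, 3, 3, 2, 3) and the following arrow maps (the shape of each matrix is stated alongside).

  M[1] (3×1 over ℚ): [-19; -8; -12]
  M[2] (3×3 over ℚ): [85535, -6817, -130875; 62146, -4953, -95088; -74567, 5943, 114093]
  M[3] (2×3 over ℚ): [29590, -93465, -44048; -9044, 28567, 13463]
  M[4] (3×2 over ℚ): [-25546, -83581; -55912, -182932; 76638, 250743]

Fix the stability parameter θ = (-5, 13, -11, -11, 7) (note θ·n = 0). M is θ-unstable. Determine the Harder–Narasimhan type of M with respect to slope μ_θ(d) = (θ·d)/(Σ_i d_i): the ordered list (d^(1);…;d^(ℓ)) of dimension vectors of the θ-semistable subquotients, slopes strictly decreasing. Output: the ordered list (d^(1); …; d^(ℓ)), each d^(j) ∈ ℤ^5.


Interval decomposition of M: I[1,5], I[2,3], I[2,4], I[5,5]^2.
HN type (ℓ=4): μ^(1)=7; μ^(2)=1; μ^(3)=-3; μ^(4)=-5

((0, 0, 0, 0, 3); (0, 1, 1, 0, 0); (0, 2, 2, 2, 0); (1, 0, 0, 0, 0))


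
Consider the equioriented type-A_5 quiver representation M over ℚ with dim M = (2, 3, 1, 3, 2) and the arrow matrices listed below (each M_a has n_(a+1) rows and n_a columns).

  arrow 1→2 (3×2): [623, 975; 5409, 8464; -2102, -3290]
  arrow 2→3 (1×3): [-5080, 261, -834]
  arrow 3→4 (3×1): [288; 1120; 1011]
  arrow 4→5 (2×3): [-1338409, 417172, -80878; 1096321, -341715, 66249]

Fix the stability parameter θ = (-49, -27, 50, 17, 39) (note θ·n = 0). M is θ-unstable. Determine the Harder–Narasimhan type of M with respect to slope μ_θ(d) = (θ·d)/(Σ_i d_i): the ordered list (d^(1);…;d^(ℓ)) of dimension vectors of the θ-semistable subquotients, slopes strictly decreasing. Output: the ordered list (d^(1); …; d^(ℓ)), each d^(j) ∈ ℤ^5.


Barcode: M ≅ I[1,2], I[1,5], I[2,2], I[4,4], I[4,5]. HN layers by μ_θ (5 steps, strictly decreasing):
  μ^(1)=39; μ^(2)=67/2; μ^(3)=17; μ^(4)=-27; μ^(5)=-49

((0, 0, 0, 0, 2); (0, 0, 1, 1, 0); (0, 0, 0, 2, 0); (0, 3, 0, 0, 0); (2, 0, 0, 0, 0))


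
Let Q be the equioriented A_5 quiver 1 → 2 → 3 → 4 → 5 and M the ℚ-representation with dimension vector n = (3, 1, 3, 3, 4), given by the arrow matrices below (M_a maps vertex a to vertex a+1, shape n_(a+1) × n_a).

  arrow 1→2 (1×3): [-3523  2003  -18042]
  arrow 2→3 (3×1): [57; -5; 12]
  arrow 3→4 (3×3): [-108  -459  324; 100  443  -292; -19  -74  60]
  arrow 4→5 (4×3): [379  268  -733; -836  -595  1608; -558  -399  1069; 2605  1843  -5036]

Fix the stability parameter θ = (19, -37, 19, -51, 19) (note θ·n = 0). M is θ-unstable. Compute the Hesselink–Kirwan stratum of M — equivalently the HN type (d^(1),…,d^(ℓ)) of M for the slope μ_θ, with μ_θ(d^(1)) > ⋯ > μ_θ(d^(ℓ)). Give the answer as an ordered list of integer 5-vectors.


Barcode: M ≅ I[1,1]^2, I[1,5], I[3,3], I[3,5], I[4,5], I[5,5]. HN layers by μ_θ (4 steps, strictly decreasing):
  μ^(1)=19; μ^(2)=-25/2; μ^(3)=-16; μ^(4)=-51

((2, 0, 1, 0, 4); (1, 1, 1, 1, 0); (0, 0, 1, 1, 0); (0, 0, 0, 1, 0))


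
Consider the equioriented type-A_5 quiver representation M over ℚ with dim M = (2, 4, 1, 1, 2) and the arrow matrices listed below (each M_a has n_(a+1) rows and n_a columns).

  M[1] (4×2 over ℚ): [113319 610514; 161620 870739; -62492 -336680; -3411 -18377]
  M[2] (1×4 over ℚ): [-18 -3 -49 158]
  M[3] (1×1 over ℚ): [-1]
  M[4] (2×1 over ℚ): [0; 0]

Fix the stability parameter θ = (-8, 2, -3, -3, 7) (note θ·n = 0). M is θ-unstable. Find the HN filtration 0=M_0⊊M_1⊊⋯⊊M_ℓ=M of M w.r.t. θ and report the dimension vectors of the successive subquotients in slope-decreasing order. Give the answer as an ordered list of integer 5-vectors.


Interval decomposition of M: I[1,2], I[1,4], I[2,2]^2, I[5,5]^2.
HN type (ℓ=4): μ^(1)=7; μ^(2)=2; μ^(3)=-4/3; μ^(4)=-8

((0, 0, 0, 0, 2); (0, 3, 0, 0, 0); (0, 1, 1, 1, 0); (2, 0, 0, 0, 0))


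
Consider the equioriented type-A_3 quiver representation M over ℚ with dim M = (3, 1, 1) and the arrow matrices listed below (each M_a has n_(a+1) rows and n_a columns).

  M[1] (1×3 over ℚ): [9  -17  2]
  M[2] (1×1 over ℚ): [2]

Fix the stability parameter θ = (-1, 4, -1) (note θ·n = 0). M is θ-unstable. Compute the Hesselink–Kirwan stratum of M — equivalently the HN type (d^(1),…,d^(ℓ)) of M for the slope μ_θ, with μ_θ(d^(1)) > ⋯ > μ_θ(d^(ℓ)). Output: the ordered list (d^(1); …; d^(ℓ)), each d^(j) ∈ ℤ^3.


Barcode: M ≅ I[1,1]^2, I[1,3]. HN layers by μ_θ (2 steps, strictly decreasing):
  μ^(1)=3/2; μ^(2)=-1

((0, 1, 1); (3, 0, 0))


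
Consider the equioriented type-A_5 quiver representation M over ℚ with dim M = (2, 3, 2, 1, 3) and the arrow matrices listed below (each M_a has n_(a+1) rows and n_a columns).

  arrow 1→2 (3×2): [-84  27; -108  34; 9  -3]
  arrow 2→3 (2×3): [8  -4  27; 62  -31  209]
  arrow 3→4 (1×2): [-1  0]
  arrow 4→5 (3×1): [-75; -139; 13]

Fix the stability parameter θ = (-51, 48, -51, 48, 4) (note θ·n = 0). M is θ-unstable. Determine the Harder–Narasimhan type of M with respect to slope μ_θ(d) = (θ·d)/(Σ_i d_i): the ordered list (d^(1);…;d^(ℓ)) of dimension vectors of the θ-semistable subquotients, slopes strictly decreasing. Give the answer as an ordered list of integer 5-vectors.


Barcode: M ≅ I[1,2], I[1,5], I[2,3], I[5,5]^2. HN layers by μ_θ (5 steps, strictly decreasing):
  μ^(1)=48; μ^(2)=26; μ^(3)=4; μ^(4)=-3/2; μ^(5)=-51

((0, 1, 0, 0, 0); (0, 0, 0, 1, 1); (0, 0, 0, 0, 2); (0, 2, 2, 0, 0); (2, 0, 0, 0, 0))


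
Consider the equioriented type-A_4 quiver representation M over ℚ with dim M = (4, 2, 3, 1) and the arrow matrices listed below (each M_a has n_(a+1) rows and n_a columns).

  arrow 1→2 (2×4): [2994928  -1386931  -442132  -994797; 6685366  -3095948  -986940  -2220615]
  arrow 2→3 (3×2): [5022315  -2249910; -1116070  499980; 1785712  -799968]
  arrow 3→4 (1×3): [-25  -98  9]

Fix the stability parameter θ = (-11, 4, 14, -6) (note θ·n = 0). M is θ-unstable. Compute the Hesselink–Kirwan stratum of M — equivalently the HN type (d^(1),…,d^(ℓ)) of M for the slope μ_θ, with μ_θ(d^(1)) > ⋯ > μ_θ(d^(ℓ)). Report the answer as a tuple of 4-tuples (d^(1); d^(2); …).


Via rank(M_{q-1}∘⋯∘M_p): M ≅ I[1,1]^2, I[1,2], I[1,4], I[3,3]^2.
μ_θ-semistable layers: μ^(1)=14; μ^(2)=4; μ^(3)=-11

((0, 0, 2, 0); (0, 2, 1, 1); (4, 0, 0, 0))


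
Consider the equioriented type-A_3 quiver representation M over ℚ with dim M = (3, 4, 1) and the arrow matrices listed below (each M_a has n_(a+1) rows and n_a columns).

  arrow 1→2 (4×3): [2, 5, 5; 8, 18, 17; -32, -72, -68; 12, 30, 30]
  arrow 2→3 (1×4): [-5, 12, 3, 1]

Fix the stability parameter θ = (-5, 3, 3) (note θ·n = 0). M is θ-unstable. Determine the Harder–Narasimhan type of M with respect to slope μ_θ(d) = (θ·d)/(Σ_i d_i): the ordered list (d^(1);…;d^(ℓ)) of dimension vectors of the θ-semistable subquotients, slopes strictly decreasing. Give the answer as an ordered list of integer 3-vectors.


Interval decomposition of M: I[1,1], I[1,2], I[1,3], I[2,2]^2.
HN type (ℓ=2): μ^(1)=3; μ^(2)=-5

((0, 4, 1); (3, 0, 0))


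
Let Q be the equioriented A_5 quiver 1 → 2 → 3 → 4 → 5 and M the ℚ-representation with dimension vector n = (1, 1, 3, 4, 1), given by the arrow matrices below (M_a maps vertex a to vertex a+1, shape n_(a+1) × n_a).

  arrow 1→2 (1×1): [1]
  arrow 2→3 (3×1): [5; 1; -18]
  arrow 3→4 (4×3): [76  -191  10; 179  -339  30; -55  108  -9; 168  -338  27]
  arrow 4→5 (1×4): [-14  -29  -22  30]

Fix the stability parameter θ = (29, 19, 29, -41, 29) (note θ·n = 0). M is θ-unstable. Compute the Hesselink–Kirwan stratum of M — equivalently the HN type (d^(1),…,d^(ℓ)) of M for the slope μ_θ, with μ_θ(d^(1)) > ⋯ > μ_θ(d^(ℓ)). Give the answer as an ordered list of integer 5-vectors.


Via rank(M_{q-1}∘⋯∘M_p): M ≅ I[1,4], I[3,4], I[3,5], I[4,4].
μ_θ-semistable layers: μ^(1)=29; μ^(2)=9; μ^(3)=-6; μ^(4)=-41

((0, 0, 0, 0, 1); (1, 1, 1, 1, 0); (0, 0, 2, 2, 0); (0, 0, 0, 1, 0))


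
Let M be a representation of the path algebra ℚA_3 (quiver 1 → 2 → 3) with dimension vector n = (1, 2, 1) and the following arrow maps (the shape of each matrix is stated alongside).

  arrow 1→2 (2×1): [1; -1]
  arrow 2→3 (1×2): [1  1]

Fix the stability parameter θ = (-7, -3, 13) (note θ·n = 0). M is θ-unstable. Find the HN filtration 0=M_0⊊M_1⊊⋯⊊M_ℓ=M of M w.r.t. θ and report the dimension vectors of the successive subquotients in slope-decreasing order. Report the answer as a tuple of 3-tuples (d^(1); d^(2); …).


Interval decomposition of M: I[1,2], I[2,3].
HN type (ℓ=3): μ^(1)=13; μ^(2)=-3; μ^(3)=-7

((0, 0, 1); (0, 2, 0); (1, 0, 0))


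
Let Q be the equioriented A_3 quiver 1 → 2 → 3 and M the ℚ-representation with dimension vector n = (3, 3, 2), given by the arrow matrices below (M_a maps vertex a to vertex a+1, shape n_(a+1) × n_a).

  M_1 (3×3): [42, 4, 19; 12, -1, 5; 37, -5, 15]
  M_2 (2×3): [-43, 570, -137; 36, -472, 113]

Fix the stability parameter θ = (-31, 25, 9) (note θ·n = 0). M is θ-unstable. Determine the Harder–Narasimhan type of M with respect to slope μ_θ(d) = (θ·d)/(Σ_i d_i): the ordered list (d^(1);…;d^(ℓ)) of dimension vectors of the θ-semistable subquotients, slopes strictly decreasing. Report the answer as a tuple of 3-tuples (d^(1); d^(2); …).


Interval decomposition of M: I[1,2], I[1,3]^2.
HN type (ℓ=3): μ^(1)=25; μ^(2)=17; μ^(3)=-31

((0, 1, 0); (0, 2, 2); (3, 0, 0))


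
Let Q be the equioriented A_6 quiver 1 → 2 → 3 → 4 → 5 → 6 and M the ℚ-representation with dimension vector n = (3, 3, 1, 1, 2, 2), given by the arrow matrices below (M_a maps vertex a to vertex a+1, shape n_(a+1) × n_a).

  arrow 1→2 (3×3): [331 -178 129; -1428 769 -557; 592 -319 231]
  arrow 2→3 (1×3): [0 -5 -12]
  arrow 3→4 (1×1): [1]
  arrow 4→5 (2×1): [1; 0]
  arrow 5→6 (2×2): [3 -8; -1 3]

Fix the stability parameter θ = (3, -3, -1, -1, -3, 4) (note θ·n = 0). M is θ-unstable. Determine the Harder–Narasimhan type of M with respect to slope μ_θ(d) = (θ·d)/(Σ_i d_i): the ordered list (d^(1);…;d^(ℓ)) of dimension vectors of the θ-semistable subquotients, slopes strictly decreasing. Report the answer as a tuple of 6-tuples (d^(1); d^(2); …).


Barcode: M ≅ I[1,1], I[1,2], I[1,6], I[2,2], I[5,6]. HN layers by μ_θ (5 steps, strictly decreasing):
  μ^(1)=4; μ^(2)=3; μ^(3)=0; μ^(4)=-1; μ^(5)=-3

((0, 0, 0, 0, 0, 2); (1, 0, 0, 0, 0, 0); (1, 1, 0, 0, 0, 0); (1, 1, 1, 1, 1, 0); (0, 1, 0, 0, 1, 0))


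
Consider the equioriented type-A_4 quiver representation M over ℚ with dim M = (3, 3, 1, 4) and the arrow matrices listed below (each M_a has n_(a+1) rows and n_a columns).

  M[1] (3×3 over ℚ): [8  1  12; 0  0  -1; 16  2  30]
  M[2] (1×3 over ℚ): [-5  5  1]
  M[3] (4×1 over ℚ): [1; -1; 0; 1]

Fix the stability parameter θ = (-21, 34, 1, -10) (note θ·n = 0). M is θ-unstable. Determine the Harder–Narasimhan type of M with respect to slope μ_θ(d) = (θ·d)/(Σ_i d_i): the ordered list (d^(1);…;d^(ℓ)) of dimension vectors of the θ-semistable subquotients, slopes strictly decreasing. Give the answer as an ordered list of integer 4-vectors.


Interval decomposition of M: I[1,1], I[1,2], I[1,4], I[2,2], I[4,4]^3.
HN type (ℓ=4): μ^(1)=34; μ^(2)=25/3; μ^(3)=-10; μ^(4)=-21

((0, 2, 0, 0); (0, 1, 1, 1); (0, 0, 0, 3); (3, 0, 0, 0))


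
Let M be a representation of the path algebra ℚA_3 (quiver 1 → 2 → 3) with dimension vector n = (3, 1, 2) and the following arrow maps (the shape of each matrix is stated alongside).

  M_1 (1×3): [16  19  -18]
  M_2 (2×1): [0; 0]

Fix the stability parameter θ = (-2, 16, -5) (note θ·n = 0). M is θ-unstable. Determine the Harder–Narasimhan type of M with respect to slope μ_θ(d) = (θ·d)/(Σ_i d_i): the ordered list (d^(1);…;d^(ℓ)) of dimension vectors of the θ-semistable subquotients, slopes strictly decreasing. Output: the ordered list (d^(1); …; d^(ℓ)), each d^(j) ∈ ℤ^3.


Interval decomposition of M: I[1,1]^2, I[1,2], I[3,3]^2.
HN type (ℓ=3): μ^(1)=16; μ^(2)=-2; μ^(3)=-5

((0, 1, 0); (3, 0, 0); (0, 0, 2))


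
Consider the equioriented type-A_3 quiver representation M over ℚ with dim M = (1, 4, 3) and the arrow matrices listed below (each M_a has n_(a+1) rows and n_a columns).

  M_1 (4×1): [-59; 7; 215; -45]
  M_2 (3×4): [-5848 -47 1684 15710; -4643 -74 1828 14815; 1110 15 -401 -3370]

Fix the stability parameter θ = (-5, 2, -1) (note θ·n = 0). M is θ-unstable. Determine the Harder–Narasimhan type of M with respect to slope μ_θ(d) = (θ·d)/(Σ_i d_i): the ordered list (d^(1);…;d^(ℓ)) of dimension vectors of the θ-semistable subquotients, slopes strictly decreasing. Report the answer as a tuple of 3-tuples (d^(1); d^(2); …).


Via rank(M_{q-1}∘⋯∘M_p): M ≅ I[1,3], I[2,2], I[2,3]^2.
μ_θ-semistable layers: μ^(1)=2; μ^(2)=1/2; μ^(3)=-5

((0, 1, 0); (0, 3, 3); (1, 0, 0))


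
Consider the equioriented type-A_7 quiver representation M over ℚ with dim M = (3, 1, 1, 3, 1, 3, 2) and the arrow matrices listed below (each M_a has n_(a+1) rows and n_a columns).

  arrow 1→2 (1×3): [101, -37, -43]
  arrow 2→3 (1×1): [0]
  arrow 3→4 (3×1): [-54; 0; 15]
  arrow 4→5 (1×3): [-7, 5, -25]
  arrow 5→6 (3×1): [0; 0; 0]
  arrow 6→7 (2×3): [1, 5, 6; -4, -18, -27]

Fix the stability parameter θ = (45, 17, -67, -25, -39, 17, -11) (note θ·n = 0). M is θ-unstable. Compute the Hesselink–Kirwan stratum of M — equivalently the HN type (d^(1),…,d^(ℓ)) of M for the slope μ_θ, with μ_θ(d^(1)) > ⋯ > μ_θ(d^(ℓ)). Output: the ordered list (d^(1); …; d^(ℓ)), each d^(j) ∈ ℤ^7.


Interval decomposition of M: I[1,1]^2, I[1,2], I[3,5], I[4,4]^2, I[6,6], I[6,7]^2.
HN type (ℓ=7): μ^(1)=45; μ^(2)=31; μ^(3)=17; μ^(4)=3; μ^(5)=-25; μ^(6)=-32; μ^(7)=-67

((2, 0, 0, 0, 0, 0, 0); (1, 1, 0, 0, 0, 0, 0); (0, 0, 0, 0, 0, 1, 0); (0, 0, 0, 0, 0, 2, 2); (0, 0, 0, 2, 0, 0, 0); (0, 0, 0, 1, 1, 0, 0); (0, 0, 1, 0, 0, 0, 0))


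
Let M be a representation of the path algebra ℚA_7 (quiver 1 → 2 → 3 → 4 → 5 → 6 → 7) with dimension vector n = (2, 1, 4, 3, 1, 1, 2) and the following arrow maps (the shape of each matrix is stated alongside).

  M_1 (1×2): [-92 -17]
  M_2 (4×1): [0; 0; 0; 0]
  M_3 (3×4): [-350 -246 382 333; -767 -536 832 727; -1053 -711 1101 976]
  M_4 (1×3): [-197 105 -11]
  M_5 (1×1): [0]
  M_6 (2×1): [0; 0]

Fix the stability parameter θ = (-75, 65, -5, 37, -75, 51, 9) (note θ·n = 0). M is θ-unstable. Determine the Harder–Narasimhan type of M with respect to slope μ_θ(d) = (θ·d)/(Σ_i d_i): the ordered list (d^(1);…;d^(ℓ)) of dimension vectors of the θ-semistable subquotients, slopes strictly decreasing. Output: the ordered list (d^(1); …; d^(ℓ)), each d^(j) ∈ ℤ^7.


Via rank(M_{q-1}∘⋯∘M_p): M ≅ I[1,1], I[1,2], I[3,3], I[3,4]^2, I[3,5], I[6,6], I[7,7]^2.
μ_θ-semistable layers: μ^(1)=65; μ^(2)=51; μ^(3)=37; μ^(4)=9; μ^(5)=-5; μ^(6)=-43/3; μ^(7)=-75

((0, 1, 0, 0, 0, 0, 0); (0, 0, 0, 0, 0, 1, 0); (0, 0, 0, 2, 0, 0, 0); (0, 0, 0, 0, 0, 0, 2); (0, 0, 3, 0, 0, 0, 0); (0, 0, 1, 1, 1, 0, 0); (2, 0, 0, 0, 0, 0, 0))


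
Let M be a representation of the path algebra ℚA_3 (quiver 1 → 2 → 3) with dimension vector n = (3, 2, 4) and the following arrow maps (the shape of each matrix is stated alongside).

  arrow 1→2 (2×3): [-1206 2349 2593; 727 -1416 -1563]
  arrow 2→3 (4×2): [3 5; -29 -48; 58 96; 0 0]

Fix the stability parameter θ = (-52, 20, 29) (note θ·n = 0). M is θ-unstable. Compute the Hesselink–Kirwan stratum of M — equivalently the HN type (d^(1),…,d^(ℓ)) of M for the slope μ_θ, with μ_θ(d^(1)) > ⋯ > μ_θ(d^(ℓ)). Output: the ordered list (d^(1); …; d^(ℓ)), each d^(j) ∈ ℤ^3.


Via rank(M_{q-1}∘⋯∘M_p): M ≅ I[1,1], I[1,3]^2, I[3,3]^2.
μ_θ-semistable layers: μ^(1)=29; μ^(2)=20; μ^(3)=-52

((0, 0, 4); (0, 2, 0); (3, 0, 0))


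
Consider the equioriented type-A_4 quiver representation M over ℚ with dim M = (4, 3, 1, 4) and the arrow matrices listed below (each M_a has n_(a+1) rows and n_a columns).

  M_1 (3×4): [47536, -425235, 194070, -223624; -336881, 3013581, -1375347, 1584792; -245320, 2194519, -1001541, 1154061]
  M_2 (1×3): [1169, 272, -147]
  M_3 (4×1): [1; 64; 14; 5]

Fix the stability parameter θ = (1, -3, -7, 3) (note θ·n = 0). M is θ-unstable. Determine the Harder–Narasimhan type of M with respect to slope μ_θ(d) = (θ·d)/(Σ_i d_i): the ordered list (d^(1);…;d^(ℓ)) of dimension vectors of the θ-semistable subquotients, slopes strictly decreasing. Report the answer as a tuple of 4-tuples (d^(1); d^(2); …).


Interval decomposition of M: I[1,1], I[1,2]^2, I[1,4], I[4,4]^3.
HN type (ℓ=4): μ^(1)=3; μ^(2)=1; μ^(3)=-1; μ^(4)=-3

((0, 0, 0, 4); (1, 0, 0, 0); (2, 2, 0, 0); (1, 1, 1, 0))


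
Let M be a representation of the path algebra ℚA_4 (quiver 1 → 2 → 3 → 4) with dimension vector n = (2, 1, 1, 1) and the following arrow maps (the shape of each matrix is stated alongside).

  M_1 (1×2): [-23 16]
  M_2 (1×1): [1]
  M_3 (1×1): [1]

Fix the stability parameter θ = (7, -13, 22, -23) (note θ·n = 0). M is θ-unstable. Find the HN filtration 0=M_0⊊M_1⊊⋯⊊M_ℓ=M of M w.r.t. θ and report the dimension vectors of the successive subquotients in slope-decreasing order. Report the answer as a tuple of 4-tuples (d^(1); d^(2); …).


Via rank(M_{q-1}∘⋯∘M_p): M ≅ I[1,1], I[1,4].
μ_θ-semistable layers: μ^(1)=7; μ^(2)=-1/2; μ^(3)=-3

((1, 0, 0, 0); (0, 0, 1, 1); (1, 1, 0, 0))


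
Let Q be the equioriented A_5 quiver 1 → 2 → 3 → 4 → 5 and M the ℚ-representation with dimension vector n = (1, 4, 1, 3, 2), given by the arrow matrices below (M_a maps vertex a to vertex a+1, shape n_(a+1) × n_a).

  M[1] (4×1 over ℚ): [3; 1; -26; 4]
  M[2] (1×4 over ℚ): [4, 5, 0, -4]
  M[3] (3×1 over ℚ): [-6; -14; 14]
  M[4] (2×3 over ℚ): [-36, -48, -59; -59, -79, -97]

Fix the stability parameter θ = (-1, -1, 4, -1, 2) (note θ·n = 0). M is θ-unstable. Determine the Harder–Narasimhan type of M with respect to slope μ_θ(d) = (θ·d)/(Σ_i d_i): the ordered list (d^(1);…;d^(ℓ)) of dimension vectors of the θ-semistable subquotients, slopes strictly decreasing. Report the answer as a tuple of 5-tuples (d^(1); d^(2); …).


Barcode: M ≅ I[1,5], I[2,2]^3, I[4,4], I[4,5]. HN layers by μ_θ (3 steps, strictly decreasing):
  μ^(1)=2; μ^(2)=3/2; μ^(3)=-1

((0, 0, 0, 0, 2); (0, 0, 1, 1, 0); (1, 4, 0, 2, 0))
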